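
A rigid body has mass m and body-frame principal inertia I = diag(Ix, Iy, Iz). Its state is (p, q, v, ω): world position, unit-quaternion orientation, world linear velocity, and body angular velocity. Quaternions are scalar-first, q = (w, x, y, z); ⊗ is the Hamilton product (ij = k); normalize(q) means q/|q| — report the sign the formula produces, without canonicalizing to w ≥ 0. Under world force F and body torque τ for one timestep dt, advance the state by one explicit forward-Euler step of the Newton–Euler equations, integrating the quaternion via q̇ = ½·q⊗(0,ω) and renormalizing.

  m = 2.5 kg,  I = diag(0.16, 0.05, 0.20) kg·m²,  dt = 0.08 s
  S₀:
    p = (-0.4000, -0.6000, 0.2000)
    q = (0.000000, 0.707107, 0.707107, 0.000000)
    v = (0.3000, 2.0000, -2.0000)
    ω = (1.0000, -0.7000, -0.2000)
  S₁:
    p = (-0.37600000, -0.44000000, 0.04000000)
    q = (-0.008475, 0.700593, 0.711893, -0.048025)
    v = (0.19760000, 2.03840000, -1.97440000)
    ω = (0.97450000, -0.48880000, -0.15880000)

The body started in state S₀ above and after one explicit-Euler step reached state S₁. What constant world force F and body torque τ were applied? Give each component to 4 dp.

F = (-3.2000, 1.2000, 0.8000)
τ = (-0.0300, 0.1400, 0.1800)

v₁ − v₀ = (-0.10240000, 0.03840000, 0.02560000)
m·(v₁−v₀)/dt = (-3.2000, 1.2000, 0.8000)
ω₁ − ω₀ = (-0.02550000, 0.21120000, 0.04120000)
I·α + gyro = (-0.0300, 0.1400, 0.1800)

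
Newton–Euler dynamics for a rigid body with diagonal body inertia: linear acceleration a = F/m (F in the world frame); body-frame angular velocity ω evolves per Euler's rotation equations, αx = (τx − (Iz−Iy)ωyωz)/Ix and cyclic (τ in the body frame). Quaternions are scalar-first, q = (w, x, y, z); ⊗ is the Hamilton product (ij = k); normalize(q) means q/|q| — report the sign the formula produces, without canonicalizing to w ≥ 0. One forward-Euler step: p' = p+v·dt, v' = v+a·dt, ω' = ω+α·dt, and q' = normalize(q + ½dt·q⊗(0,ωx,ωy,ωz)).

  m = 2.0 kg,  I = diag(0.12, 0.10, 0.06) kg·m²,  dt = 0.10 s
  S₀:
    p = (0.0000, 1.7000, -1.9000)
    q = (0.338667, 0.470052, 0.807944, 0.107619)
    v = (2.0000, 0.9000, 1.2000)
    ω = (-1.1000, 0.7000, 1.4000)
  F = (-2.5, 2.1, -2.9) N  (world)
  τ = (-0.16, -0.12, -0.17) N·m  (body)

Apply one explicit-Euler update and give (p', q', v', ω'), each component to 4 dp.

p' = (0.2000, 1.7900, -1.7800)
q' = (0.3272, 0.5019, 0.7774, 0.1913)
v' = (1.8750, 1.0050, 1.0550)
ω' = (-1.2007, 0.6724, 1.0910)

p + v·dt = (0.2000, 1.7900, -1.7800)
v' = v + a·dt = (1.8750, 1.0050, 1.0550)
(τ − ω×Iω)/I = (-1.0067, -0.2760, -3.0900)
ω' = ω + α·dt = (-1.2007, 0.6724, 1.0910)
q⊗(0,ω) = (-0.1991702, 0.6832546, -0.5393868, 1.6919086)
q' = normalize(q + ½dt·q⊗(0,ω)) = (0.3272, 0.5019, 0.7774, 0.1913)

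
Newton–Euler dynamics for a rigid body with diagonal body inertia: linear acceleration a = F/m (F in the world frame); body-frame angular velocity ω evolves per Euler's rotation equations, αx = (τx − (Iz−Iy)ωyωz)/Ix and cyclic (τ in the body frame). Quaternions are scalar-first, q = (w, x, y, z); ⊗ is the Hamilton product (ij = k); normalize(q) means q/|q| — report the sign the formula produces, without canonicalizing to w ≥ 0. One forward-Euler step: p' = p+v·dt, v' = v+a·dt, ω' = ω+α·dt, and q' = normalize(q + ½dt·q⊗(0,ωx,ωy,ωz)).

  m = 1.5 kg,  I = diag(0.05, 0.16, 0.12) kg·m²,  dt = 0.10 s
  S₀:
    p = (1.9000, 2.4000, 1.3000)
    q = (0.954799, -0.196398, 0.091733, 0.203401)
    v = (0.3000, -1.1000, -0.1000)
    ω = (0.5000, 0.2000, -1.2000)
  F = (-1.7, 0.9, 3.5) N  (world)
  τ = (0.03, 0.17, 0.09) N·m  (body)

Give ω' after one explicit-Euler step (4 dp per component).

ω×(Iω) gyroscopic = (0.0096, 0.0420, 0.0110)
α = I⁻¹(τ − ω×Iω) = (0.4080, 0.8000, 0.6583)
ω' = ω + α·dt = (0.5408, 0.2800, -1.1342)

ω' = (0.5408, 0.2800, -1.1342)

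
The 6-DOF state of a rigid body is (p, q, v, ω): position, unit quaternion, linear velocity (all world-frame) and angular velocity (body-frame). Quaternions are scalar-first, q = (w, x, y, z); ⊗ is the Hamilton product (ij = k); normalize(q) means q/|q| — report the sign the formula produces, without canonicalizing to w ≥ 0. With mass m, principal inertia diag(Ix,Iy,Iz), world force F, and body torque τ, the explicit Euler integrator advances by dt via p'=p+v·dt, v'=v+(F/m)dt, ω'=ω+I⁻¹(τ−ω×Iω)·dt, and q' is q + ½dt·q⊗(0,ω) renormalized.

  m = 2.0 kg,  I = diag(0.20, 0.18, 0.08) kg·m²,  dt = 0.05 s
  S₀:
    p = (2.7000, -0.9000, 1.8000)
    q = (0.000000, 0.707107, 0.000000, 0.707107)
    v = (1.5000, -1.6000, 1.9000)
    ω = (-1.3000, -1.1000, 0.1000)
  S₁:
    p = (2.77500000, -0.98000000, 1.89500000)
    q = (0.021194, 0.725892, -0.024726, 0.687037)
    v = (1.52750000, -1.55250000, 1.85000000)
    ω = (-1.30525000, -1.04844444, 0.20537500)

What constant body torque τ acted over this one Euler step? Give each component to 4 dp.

τ = (-0.0100, 0.1700, 0.1400)

rate change Δω = (-0.00525000, 0.05155556, 0.10537500)
I·α + gyro = (-0.0100, 0.1700, 0.1400)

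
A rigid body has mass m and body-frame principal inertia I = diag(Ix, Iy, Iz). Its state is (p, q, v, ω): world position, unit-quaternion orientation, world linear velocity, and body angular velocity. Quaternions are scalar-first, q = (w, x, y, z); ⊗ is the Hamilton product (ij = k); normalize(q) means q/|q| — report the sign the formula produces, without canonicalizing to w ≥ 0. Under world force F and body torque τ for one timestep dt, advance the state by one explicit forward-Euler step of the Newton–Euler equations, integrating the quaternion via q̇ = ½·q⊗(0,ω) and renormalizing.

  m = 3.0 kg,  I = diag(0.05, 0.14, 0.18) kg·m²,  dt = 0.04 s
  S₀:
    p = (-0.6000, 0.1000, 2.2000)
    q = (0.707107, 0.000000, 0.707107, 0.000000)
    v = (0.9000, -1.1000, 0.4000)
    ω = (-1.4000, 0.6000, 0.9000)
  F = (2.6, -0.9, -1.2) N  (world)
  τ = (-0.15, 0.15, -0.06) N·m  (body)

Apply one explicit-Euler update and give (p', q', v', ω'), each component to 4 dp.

p' = (-0.5640, 0.0560, 2.2160)
q' = (0.6982, -0.0071, 0.7151, 0.0325)
v' = (0.9347, -1.1120, 0.3840)
ω' = (-1.5373, 0.5961, 0.9035)

ω×(Iω) gyroscopic = (0.0216, 0.1638, -0.0756)
(τ − ω×Iω)/I = (-3.4320, -0.0986, 0.0867)
ω + α·dt = (-1.5373, 0.5961, 0.9035)
2q̇ = q⊗(0,ω) = (-0.4242642, -0.3535535, 0.4242642, 1.6263461)
q' = normalize(q + ½dt·q⊗(0,ω)) = (0.6982, -0.0071, 0.7151, 0.0325)
a = (0.8667, -0.3000, -0.4000)
new position p' = (-0.5640, 0.0560, 2.2160)
new velocity v' = (0.9347, -1.1120, 0.3840)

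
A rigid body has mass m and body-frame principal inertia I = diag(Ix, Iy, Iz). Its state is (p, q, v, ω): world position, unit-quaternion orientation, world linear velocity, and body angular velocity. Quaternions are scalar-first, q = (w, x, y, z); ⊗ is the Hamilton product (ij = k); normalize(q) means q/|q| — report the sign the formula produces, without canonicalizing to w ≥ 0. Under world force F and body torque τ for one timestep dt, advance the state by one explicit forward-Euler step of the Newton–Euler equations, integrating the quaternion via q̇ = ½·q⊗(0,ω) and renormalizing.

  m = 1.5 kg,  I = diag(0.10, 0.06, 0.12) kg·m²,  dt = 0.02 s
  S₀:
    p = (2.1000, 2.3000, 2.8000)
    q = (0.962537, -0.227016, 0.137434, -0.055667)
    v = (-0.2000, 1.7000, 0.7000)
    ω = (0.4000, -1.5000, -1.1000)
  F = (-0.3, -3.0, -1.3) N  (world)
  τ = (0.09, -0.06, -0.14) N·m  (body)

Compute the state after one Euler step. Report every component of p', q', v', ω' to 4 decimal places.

new position p' = (2.0960, 2.3340, 2.8140)
new velocity v' = (-0.2040, 1.6600, 0.6827)
angular accel α = (-0.0900, -1.1467, -1.3667)
ω' = ω + α·dt = (0.3982, -1.5229, -1.1273)
Hamilton product q⊗(0,ω) = (0.2357237, 0.1503369, -1.7157899, -0.7732403)
q' = normalize(q + ½dt·q⊗(0,ω)) = (0.9647, -0.2255, 0.1203, -0.0634)

p' = (2.0960, 2.3340, 2.8140)
q' = (0.9647, -0.2255, 0.1203, -0.0634)
v' = (-0.2040, 1.6600, 0.6827)
ω' = (0.3982, -1.5229, -1.1273)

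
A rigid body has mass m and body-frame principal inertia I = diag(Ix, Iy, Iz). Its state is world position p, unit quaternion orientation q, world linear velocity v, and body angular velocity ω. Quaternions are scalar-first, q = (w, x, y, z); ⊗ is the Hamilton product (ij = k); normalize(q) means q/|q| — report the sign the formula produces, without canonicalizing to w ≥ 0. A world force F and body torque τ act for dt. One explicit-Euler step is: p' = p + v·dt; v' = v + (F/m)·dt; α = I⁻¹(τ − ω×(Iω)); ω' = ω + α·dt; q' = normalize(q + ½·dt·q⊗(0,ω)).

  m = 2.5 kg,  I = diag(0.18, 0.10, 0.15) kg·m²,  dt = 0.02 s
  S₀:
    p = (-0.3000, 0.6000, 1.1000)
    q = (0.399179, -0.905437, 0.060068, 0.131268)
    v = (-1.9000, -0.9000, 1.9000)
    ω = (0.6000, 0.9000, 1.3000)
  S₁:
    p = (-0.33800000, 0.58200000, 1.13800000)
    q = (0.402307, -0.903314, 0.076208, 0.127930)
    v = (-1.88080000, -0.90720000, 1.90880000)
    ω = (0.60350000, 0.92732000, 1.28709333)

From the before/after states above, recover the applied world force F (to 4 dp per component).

v₁ − v₀ = (0.01920000, -0.00720000, 0.00880000)
applied force F = (2.4000, -0.9000, 1.1000)

F = (2.4000, -0.9000, 1.1000)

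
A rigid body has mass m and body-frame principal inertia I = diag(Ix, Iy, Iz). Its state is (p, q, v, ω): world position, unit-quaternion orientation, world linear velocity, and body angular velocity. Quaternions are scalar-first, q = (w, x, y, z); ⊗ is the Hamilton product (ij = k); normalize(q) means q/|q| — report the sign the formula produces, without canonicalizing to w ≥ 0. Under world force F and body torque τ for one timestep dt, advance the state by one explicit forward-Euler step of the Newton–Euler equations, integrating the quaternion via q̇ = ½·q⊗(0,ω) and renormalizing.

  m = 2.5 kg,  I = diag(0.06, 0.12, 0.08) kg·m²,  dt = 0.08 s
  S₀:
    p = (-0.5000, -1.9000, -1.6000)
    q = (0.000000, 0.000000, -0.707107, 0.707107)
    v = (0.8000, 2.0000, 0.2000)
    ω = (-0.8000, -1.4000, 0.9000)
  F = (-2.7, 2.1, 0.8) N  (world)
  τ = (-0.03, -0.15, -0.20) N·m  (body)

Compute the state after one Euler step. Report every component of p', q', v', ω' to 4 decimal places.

new position p' = (-0.4360, -1.7400, -1.5840)
v' = v + a·dt = (0.7136, 2.0672, 0.2256)
(τ − ω×Iω)/I = (-1.3400, -1.3700, -3.3400)
ω + α·dt = (-0.9072, -1.5096, 0.6328)
q⊗(0,ω) = (-1.6263461, 0.3535535, -0.5656856, -0.5656856)
q + ½dt·q⊗(0,ω), renormalized = (-0.0649, 0.0141, -0.7278, 0.6826)

p' = (-0.4360, -1.7400, -1.5840)
q' = (-0.0649, 0.0141, -0.7278, 0.6826)
v' = (0.7136, 2.0672, 0.2256)
ω' = (-0.9072, -1.5096, 0.6328)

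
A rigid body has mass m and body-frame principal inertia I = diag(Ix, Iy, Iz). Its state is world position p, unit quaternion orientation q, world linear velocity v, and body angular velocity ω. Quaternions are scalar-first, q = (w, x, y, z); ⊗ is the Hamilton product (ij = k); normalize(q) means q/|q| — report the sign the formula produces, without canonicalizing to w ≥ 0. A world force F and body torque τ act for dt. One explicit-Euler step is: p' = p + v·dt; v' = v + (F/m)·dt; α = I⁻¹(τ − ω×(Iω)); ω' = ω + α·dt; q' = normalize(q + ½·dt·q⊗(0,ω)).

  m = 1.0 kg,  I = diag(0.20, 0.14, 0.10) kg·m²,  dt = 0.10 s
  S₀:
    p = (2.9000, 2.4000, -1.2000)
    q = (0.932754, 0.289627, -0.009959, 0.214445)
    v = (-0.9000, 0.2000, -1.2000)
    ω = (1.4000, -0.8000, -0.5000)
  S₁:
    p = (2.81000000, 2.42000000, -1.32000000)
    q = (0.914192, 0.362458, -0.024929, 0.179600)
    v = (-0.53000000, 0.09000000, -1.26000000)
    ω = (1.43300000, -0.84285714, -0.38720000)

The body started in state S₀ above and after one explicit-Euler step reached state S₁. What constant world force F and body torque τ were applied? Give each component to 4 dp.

v₁ − v₀ = (0.37000000, -0.11000000, -0.06000000)
m·(v₁−v₀)/dt = (3.7000, -1.1000, -0.6000)
rate change Δω = (0.03300000, -0.04285714, 0.11280000)
applied torque τ = (0.0500, -0.1300, 0.1800)

F = (3.7000, -1.1000, -0.6000)
τ = (0.0500, -0.1300, 0.1800)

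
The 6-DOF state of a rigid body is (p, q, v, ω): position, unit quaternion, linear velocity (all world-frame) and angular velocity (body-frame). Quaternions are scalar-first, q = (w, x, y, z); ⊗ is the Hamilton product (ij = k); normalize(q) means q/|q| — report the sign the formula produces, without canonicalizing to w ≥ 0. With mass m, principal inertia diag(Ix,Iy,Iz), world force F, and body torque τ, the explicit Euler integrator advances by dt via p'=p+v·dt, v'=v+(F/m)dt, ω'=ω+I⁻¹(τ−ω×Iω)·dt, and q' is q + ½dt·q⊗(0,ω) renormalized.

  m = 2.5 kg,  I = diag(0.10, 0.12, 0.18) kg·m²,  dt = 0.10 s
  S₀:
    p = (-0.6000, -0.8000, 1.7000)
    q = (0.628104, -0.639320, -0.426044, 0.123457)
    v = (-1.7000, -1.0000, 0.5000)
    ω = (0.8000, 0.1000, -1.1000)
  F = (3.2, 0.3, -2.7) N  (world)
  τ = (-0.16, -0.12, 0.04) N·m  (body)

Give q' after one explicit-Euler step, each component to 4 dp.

q' = (0.6611, -0.5900, -0.4521, 0.1025)

2q̇ = q⊗(0,ω) = (0.6898631, 0.9587859, -0.5416760, -0.4140112)
q' = normalize(q + ½dt·q⊗(0,ω)) = (0.6611, -0.5900, -0.4521, 0.1025)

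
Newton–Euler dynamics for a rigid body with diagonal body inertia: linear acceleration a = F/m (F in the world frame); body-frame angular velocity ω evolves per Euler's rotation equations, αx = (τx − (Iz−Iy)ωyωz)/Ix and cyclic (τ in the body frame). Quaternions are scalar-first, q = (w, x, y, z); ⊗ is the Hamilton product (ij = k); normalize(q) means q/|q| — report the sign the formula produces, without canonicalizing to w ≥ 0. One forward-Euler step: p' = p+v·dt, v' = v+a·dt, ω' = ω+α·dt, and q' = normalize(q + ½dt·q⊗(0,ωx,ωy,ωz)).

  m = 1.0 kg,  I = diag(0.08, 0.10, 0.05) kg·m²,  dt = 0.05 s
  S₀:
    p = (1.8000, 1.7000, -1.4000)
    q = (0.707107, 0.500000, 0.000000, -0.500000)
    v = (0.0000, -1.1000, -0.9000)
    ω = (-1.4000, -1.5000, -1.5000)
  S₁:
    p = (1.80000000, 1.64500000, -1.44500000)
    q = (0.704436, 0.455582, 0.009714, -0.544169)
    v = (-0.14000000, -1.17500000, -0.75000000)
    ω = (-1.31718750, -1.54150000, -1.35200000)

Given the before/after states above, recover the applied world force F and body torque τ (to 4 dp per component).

F = (-2.8000, -1.5000, 3.0000)
τ = (0.0200, -0.0200, 0.1900)

Δv = v₁−v₀ = (-0.14000000, -0.07500000, 0.15000000)
applied force F = (-2.8000, -1.5000, 3.0000)
ω₁ − ω₀ = (0.08281250, -0.04150000, 0.14800000)
precession coupling = (-0.1125, 0.0630, 0.0420)
I·α + gyro = (0.0200, -0.0200, 0.1900)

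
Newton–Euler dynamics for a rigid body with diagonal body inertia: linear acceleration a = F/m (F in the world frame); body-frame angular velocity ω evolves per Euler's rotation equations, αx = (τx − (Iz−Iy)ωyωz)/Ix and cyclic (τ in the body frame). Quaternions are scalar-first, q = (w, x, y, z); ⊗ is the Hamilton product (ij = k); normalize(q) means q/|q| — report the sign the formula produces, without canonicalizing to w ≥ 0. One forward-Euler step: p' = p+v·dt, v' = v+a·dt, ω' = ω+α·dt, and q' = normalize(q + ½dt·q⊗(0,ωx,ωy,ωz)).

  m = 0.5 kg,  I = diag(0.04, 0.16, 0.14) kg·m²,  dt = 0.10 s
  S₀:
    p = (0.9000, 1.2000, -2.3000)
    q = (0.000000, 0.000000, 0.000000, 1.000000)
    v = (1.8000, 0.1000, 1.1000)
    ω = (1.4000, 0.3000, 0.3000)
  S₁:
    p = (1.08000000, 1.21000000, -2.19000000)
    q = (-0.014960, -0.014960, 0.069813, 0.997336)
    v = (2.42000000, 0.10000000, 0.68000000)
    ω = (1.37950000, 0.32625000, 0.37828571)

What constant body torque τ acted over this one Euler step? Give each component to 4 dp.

τ = (-0.0100, 0.0000, 0.1600)

ω₁ − ω₀ = (-0.02050000, 0.02625000, 0.07828571)
precession coupling = (-0.0018, -0.0420, 0.0504)
τ = I·(Δω/dt) + ω₀×(Iω₀) = (-0.0100, 0.0000, 0.1600)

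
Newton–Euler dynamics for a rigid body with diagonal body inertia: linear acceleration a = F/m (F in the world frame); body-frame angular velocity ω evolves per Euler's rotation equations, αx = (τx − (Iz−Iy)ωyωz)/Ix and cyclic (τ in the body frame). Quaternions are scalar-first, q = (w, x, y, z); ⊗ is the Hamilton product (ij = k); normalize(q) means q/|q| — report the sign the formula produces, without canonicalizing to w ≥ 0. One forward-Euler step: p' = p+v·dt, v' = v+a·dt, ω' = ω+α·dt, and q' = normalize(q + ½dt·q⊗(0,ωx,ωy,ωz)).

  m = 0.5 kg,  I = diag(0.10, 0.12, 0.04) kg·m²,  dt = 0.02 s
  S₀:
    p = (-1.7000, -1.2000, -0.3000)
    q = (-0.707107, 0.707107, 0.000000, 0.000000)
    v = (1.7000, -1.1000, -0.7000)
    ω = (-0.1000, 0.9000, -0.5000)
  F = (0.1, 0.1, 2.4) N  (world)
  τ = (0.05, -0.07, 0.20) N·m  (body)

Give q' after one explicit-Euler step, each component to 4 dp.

Hamilton product q⊗(0,ω) = (0.0707107, 0.0707107, -0.2828428, 0.9899498)
q' = normalize(q + ½dt·q⊗(0,ω)) = (-0.7064, 0.7078, -0.0028, 0.0099)

q' = (-0.7064, 0.7078, -0.0028, 0.0099)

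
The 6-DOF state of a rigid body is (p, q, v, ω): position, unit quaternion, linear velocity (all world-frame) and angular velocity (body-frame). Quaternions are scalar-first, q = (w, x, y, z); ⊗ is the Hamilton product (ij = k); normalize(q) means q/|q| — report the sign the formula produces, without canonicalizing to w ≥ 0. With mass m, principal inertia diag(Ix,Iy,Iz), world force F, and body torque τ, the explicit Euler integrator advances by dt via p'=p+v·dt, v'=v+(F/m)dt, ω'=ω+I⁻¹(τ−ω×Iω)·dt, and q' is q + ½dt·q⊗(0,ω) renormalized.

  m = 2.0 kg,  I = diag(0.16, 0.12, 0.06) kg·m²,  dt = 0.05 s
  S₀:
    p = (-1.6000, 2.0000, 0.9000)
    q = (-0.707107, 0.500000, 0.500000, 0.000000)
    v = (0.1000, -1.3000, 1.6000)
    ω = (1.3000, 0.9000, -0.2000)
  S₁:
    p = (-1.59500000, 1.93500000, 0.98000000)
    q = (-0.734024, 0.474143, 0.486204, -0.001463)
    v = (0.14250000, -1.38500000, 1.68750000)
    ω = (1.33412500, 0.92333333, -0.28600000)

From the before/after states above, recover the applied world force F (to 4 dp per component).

F = (1.7000, -3.4000, 3.5000)

Δv = v₁−v₀ = (0.04250000, -0.08500000, 0.08750000)
applied force F = (1.7000, -3.4000, 3.5000)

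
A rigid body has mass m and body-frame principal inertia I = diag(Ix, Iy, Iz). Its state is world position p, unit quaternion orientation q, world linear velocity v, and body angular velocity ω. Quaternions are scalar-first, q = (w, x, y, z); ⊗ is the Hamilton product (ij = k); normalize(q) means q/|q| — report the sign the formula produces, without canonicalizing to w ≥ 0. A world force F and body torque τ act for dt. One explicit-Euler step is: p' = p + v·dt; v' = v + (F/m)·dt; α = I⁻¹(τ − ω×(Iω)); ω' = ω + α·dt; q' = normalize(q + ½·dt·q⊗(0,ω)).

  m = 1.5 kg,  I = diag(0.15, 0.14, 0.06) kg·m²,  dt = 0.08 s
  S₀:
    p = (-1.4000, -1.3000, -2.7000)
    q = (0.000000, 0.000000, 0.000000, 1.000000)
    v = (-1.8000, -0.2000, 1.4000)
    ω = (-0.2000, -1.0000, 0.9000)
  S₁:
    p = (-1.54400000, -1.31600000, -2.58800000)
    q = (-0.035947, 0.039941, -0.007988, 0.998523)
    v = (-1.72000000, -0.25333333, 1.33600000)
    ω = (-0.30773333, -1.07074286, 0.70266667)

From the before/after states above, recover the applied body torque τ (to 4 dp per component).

τ = (-0.1300, -0.1400, -0.1500)

rate change Δω = (-0.10773333, -0.07074286, -0.19733333)
precession coupling = (0.0720, -0.0162, -0.0020)
I·α + gyro = (-0.1300, -0.1400, -0.1500)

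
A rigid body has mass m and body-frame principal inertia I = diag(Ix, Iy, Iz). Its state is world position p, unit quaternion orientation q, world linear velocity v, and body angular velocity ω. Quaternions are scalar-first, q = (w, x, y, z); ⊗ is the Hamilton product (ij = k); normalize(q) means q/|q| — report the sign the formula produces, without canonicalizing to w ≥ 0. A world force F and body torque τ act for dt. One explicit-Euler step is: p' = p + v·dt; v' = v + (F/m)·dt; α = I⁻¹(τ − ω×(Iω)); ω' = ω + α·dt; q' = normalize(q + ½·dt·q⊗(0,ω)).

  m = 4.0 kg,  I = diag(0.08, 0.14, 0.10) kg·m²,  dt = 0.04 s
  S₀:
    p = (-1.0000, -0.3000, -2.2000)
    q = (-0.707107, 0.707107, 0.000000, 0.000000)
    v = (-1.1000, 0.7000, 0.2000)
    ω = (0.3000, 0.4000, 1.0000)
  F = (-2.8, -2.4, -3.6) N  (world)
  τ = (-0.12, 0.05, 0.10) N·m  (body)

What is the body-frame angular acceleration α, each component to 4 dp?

α = (-1.3000, 0.4000, 0.9280)

ω×(Iω) gyroscopic = (-0.0160, -0.0060, 0.0072)
angular accel α = (-1.3000, 0.4000, 0.9280)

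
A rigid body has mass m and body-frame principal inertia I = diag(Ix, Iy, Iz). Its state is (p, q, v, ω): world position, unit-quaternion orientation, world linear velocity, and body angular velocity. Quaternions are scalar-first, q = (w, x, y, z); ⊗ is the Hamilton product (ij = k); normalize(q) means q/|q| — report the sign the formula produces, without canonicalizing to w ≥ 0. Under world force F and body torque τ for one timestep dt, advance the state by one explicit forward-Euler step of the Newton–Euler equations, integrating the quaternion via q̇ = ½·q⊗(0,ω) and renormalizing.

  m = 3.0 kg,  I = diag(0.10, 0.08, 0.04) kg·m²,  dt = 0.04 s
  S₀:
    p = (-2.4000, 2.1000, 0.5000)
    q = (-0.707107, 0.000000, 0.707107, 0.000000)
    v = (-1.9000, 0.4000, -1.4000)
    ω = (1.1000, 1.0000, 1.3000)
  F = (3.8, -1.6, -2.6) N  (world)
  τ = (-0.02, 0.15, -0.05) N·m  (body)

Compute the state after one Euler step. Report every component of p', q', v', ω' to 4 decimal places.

new position p' = (-2.4760, 2.1160, 0.4440)
new velocity v' = (-1.8493, 0.3787, -1.4347)
precession coupling ω×(Iω) = (-0.0520, 0.0858, -0.0220)
angular accel α = (0.3200, 0.8025, -0.7000)
new body rate ω' = (1.1128, 1.0321, 1.2720)
q⊗(0,ω) = (-0.7071070, 0.1414214, -0.7071070, -1.6970568)
q + ½dt·q⊗(0,ω), renormalized = (-0.7207, 0.0028, 0.6924, -0.0339)

p' = (-2.4760, 2.1160, 0.4440)
q' = (-0.7207, 0.0028, 0.6924, -0.0339)
v' = (-1.8493, 0.3787, -1.4347)
ω' = (1.1128, 1.0321, 1.2720)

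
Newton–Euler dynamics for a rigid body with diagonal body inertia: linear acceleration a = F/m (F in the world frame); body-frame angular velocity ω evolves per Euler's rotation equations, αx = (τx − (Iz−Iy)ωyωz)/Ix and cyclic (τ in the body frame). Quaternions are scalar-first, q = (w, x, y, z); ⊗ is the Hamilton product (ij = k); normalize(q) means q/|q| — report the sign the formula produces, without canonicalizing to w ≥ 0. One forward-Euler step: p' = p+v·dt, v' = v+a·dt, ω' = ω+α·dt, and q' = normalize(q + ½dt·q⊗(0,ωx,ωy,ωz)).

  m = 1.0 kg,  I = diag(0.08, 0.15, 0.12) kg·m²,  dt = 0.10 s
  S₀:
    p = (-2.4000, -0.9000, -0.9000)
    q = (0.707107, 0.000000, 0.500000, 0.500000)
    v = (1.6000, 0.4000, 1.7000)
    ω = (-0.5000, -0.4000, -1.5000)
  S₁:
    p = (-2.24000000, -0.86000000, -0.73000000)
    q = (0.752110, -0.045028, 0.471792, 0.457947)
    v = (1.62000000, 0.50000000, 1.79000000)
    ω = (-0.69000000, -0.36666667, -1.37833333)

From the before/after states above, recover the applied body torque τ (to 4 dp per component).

τ = (-0.1700, 0.0200, 0.1600)

ω₁ − ω₀ = (-0.19000000, 0.03333333, 0.12166667)
precession coupling = (-0.0180, -0.0300, 0.0140)
applied torque τ = (-0.1700, 0.0200, 0.1600)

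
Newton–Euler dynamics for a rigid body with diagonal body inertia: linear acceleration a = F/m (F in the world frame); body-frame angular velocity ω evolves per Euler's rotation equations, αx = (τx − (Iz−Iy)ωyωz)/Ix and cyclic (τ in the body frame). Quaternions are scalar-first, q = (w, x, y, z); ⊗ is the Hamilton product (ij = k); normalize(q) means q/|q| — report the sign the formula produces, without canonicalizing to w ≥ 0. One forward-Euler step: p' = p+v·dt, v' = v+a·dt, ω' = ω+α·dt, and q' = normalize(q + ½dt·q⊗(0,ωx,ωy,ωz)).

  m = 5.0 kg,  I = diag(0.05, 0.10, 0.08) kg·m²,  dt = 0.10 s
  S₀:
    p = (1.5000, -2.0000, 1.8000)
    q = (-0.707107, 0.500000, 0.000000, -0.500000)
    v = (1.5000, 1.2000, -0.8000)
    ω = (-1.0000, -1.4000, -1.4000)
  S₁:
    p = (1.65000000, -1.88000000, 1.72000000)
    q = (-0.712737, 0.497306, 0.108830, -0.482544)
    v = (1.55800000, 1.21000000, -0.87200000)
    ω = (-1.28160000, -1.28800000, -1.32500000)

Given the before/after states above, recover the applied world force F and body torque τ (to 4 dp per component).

ω₁ − ω₀ = (-0.28160000, 0.11200000, 0.07500000)
ω₀×(Iω₀) = (-0.0392, -0.0420, 0.0700)
I·α + gyro = (-0.1800, 0.0700, 0.1300)
v₁ − v₀ = (0.05800000, 0.01000000, -0.07200000)
F = m·Δv/dt = (2.9000, 0.5000, -3.6000)

F = (2.9000, 0.5000, -3.6000)
τ = (-0.1800, 0.0700, 0.1300)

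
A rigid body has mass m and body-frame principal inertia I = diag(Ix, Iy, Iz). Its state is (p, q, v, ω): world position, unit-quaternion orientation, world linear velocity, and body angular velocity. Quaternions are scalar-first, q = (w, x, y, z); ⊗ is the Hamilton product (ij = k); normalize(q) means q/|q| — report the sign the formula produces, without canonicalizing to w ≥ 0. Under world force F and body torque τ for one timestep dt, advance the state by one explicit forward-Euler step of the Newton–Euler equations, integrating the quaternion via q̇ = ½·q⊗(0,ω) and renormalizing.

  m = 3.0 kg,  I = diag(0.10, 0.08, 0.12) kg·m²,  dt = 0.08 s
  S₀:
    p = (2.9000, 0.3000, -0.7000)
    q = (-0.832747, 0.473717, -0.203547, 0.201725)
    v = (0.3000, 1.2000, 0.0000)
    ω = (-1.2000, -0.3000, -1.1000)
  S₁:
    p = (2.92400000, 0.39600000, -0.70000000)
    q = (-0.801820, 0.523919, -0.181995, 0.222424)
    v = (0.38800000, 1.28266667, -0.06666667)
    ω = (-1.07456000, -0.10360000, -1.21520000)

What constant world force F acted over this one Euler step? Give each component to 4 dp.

F = (3.3000, 3.1000, -2.5000)

v₁ − v₀ = (0.08800000, 0.08266667, -0.06666667)
F = m·Δv/dt = (3.3000, 3.1000, -2.5000)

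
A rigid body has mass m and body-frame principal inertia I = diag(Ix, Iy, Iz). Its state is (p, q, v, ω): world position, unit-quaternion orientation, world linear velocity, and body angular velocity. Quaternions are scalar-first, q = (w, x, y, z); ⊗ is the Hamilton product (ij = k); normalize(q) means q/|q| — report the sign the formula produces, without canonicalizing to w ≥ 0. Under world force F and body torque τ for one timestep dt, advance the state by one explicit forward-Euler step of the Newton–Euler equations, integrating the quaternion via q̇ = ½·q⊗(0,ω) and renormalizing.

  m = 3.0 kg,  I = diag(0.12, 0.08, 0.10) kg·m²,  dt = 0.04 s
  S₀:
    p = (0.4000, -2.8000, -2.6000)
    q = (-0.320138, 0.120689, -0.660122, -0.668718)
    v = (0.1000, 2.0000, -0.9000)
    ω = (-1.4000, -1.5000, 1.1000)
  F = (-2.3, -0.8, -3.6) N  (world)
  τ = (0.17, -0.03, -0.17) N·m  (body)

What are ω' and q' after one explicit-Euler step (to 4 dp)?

ω' = (-1.3323, -1.4996, 1.0656)
q' = (-0.3215, 0.0950, -0.6338, -0.6971)

(τ − ω×Iω)/I = (1.6917, 0.0100, -0.8600)
ω + α·dt = (-1.3323, -1.4996, 1.0656)
q⊗(0,ω) = (-0.0856286, -1.2810180, 1.2836543, -1.4573561)
updated quaternion q' = (-0.3215, 0.0950, -0.6338, -0.6971)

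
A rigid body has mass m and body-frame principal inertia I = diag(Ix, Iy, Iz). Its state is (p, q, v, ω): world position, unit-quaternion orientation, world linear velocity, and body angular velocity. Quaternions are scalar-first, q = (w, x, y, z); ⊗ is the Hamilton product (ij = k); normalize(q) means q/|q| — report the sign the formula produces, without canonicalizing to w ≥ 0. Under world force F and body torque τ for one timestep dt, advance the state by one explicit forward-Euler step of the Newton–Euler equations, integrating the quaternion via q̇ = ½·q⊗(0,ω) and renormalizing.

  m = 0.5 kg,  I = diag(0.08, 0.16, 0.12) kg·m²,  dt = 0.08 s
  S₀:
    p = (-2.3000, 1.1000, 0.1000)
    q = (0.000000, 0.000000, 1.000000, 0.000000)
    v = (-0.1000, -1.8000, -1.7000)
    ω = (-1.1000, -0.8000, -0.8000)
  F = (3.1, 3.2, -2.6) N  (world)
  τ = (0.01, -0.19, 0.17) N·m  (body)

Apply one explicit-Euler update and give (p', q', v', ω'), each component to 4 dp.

precession coupling ω×(Iω) = (-0.0256, -0.0352, 0.0704)
angular accel α = (0.4450, -0.9675, 0.8300)
ω + α·dt = (-1.0644, -0.8774, -0.7336)
q⊗(0,ω) = (0.8000000, -0.8000000, 0.0000000, 1.1000000)
updated quaternion q' = (0.0319, -0.0319, 0.9980, 0.0439)
p + v·dt = (-2.3080, 0.9560, -0.0360)
new velocity v' = (0.3960, -1.2880, -2.1160)

p' = (-2.3080, 0.9560, -0.0360)
q' = (0.0319, -0.0319, 0.9980, 0.0439)
v' = (0.3960, -1.2880, -2.1160)
ω' = (-1.0644, -0.8774, -0.7336)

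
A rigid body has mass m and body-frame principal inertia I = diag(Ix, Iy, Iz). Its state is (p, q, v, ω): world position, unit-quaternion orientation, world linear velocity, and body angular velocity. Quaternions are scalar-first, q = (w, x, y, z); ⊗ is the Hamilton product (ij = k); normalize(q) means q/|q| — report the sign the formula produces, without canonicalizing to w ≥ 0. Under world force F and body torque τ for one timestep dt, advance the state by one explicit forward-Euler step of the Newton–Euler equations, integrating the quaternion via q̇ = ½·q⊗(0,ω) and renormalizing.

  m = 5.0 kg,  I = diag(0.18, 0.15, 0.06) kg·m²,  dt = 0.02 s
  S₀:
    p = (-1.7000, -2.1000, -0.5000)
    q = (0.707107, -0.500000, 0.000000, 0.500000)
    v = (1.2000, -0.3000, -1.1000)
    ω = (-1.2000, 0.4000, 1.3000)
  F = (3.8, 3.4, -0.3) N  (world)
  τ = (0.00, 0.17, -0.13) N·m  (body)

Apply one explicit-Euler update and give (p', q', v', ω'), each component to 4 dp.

p + v·dt = (-1.6760, -2.1060, -0.5220)
v + (F/m)dt = (1.2152, -0.2864, -1.1012)
gyro term ω×Iω = (-0.0468, -0.1872, 0.0144)
angular accel α = (0.2600, 2.3813, -2.4067)
new body rate ω' = (-1.1948, 0.4476, 1.2519)
2q̇ = q⊗(0,ω) = (-1.2500000, -1.0485284, 0.3328428, 0.7192391)
updated quaternion q' = (0.6945, -0.5104, 0.0033, 0.5071)

p' = (-1.6760, -2.1060, -0.5220)
q' = (0.6945, -0.5104, 0.0033, 0.5071)
v' = (1.2152, -0.2864, -1.1012)
ω' = (-1.1948, 0.4476, 1.2519)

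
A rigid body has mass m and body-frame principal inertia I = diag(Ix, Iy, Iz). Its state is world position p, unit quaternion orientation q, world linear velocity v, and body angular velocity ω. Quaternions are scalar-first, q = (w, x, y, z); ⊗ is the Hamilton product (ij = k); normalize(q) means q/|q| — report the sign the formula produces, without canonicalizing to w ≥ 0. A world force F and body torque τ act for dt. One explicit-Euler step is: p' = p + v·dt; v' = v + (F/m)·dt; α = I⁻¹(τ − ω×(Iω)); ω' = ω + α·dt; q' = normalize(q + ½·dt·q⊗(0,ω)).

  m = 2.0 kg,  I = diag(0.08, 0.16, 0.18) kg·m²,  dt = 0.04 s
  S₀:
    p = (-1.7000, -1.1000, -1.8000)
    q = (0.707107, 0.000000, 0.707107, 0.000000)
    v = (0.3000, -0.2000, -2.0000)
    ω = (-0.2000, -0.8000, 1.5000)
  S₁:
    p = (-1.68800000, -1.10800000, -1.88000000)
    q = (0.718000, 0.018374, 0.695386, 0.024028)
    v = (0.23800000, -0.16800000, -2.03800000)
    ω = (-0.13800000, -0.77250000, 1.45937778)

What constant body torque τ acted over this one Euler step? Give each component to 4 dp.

ω₁ − ω₀ = (0.06200000, 0.02750000, -0.04062222)
ω₀×(Iω₀) = (-0.0240, 0.0300, 0.0128)
τ = I·(Δω/dt) + ω₀×(Iω₀) = (0.1000, 0.1400, -0.1700)

τ = (0.1000, 0.1400, -0.1700)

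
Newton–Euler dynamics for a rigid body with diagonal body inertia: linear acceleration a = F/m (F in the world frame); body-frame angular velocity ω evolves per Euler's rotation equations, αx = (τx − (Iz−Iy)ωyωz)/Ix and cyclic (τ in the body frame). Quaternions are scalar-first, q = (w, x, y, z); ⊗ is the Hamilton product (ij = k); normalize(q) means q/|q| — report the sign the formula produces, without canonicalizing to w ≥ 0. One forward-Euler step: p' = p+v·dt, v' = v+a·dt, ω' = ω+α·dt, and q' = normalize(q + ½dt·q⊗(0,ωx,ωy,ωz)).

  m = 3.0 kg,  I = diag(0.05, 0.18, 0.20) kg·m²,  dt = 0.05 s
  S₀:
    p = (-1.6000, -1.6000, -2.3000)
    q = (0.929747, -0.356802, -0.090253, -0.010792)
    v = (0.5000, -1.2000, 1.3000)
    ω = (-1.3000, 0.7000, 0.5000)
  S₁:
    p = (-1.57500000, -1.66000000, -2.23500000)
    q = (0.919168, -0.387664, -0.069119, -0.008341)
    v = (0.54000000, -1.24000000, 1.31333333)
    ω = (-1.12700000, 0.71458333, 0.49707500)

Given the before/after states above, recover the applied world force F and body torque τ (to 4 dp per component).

Δv = v₁−v₀ = (0.04000000, -0.04000000, 0.01333333)
m·(v₁−v₀)/dt = (2.4000, -2.4000, 0.8000)
Δω = ω₁−ω₀ = (0.17300000, 0.01458333, -0.00292500)
τ = I·(Δω/dt) + ω₀×(Iω₀) = (0.1800, 0.1500, -0.1300)

F = (2.4000, -2.4000, 0.8000)
τ = (0.1800, 0.1500, -0.1300)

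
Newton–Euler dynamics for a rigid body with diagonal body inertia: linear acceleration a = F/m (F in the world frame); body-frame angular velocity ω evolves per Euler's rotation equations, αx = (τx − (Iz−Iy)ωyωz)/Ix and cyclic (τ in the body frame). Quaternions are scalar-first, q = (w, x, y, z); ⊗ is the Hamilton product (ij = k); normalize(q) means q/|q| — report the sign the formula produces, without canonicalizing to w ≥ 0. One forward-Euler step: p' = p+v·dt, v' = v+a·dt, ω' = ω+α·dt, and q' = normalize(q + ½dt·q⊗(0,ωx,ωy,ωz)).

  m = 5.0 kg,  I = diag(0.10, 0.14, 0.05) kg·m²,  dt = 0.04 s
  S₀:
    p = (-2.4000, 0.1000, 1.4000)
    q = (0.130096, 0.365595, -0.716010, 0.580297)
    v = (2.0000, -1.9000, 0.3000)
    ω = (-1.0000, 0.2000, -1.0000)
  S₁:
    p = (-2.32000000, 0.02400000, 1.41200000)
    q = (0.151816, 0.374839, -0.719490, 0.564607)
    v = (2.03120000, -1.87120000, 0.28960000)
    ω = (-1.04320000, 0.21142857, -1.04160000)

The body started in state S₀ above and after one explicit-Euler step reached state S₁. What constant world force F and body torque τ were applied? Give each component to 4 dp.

F = (3.9000, 3.6000, -1.3000)
τ = (-0.0900, 0.0900, -0.0600)

v₁ − v₀ = (0.03120000, 0.02880000, -0.01040000)
m·(v₁−v₀)/dt = (3.9000, 3.6000, -1.3000)
ω₁ − ω₀ = (-0.04320000, 0.01142857, -0.04160000)
applied torque τ = (-0.0900, 0.0900, -0.0600)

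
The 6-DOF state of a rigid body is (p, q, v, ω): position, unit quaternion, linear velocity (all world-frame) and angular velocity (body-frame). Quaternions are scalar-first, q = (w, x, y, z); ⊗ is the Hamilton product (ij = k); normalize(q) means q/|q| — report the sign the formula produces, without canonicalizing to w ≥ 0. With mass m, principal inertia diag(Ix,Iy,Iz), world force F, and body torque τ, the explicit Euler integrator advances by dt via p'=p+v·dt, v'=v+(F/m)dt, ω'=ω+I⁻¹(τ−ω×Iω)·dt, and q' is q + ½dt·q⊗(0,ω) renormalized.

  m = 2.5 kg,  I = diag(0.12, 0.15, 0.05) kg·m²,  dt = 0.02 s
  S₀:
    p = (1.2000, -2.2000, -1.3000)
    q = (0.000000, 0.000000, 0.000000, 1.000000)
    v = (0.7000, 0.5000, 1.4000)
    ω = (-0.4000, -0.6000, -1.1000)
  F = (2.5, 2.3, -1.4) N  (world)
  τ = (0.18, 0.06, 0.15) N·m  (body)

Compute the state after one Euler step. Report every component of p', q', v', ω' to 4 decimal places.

p' = (1.2140, -2.1900, -1.2720)
q' = (0.0110, 0.0060, -0.0040, 0.9999)
v' = (0.7200, 0.5184, 1.3888)
ω' = (-0.3590, -0.5961, -1.0429)

gyro term ω×Iω = (-0.0660, 0.0308, 0.0072)
angular accel α = (2.0500, 0.1947, 2.8560)
ω' = ω + α·dt = (-0.3590, -0.5961, -1.0429)
2q̇ = q⊗(0,ω) = (1.1000000, 0.6000000, -0.4000000, 0.0000000)
q + ½dt·q⊗(0,ω), renormalized = (0.0110, 0.0060, -0.0040, 0.9999)
linear accel F/m = (1.0000, 0.9200, -0.5600)
new position p' = (1.2140, -2.1900, -1.2720)
v + (F/m)dt = (0.7200, 0.5184, 1.3888)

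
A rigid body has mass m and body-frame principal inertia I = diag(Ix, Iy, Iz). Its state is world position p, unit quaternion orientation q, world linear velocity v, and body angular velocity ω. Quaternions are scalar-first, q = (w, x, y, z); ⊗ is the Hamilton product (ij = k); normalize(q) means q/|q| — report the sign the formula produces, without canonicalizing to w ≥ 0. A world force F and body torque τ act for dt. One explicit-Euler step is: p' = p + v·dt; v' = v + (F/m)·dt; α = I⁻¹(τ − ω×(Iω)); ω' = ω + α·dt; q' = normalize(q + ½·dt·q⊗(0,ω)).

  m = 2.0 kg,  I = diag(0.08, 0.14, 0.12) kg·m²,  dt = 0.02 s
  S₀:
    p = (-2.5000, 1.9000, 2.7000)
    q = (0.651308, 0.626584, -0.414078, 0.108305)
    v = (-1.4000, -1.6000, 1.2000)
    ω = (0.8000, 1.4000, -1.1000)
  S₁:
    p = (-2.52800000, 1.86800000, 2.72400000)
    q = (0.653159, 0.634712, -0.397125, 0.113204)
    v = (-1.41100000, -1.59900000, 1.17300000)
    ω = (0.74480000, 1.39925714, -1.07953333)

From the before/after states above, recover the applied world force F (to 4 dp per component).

velocity change Δv = (-0.01100000, 0.00100000, -0.02700000)
applied force F = (-1.1000, 0.1000, -2.7000)

F = (-1.1000, 0.1000, -2.7000)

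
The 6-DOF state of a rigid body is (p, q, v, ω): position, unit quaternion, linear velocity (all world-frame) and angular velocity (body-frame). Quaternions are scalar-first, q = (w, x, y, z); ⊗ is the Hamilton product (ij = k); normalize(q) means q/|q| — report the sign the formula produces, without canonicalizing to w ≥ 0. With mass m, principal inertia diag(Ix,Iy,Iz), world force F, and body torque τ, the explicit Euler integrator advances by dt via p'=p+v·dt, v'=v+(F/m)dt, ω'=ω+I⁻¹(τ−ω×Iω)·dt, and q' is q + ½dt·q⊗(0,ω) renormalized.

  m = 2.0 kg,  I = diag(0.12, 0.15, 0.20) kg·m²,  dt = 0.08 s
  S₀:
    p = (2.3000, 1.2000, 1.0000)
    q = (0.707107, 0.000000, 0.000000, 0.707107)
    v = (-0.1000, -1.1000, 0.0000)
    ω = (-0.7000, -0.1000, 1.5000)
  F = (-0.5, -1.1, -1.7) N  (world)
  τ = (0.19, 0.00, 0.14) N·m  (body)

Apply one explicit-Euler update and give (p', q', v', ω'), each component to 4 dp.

a = F/m = (-0.2500, -0.5500, -0.8500)
new position p' = (2.2920, 1.1120, 1.0000)
v + (F/m)dt = (-0.1200, -1.1440, -0.0680)
gyro term ω×Iω = (-0.0075, 0.0840, 0.0021)
angular accel α = (1.6458, -0.5600, 0.6895)
ω' = ω + α·dt = (-0.5683, -0.1448, 1.5552)
Hamilton product q⊗(0,ω) = (-1.0606605, -0.4242642, -0.5656856, 1.0606605)
updated quaternion q' = (0.6632, -0.0169, -0.0226, 0.7479)

p' = (2.2920, 1.1120, 1.0000)
q' = (0.6632, -0.0169, -0.0226, 0.7479)
v' = (-0.1200, -1.1440, -0.0680)
ω' = (-0.5683, -0.1448, 1.5552)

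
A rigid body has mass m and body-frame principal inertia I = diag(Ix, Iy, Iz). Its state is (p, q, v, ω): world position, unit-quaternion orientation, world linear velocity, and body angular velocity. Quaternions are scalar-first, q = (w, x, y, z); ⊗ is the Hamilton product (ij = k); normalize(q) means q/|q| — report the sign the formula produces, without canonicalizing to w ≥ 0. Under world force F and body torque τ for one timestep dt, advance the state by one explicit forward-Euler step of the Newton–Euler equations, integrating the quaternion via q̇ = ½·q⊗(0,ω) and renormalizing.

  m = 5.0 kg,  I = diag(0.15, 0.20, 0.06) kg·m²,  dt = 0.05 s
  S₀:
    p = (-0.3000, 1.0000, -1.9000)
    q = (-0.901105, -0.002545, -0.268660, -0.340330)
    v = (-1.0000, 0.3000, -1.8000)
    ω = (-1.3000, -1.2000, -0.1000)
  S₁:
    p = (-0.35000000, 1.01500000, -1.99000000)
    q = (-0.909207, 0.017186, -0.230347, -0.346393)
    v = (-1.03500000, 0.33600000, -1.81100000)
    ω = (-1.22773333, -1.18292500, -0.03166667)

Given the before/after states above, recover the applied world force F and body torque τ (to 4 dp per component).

F = (-3.5000, 3.6000, -1.1000)
τ = (0.2000, 0.0800, 0.1600)

ω₁ − ω₀ = (0.07226667, 0.01707500, 0.06833333)
gyro term ω₀×Iω₀ = (-0.0168, 0.0117, 0.0780)
applied torque τ = (0.2000, 0.0800, 0.1600)
v₁ − v₀ = (-0.03500000, 0.03600000, -0.01100000)
m·(v₁−v₀)/dt = (-3.5000, 3.6000, -1.1000)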